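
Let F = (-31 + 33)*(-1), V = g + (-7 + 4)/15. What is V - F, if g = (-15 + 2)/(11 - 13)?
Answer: 83/10 ≈ 8.3000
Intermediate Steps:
g = 13/2 (g = -13/(-2) = -13*(-½) = 13/2 ≈ 6.5000)
V = 63/10 (V = 13/2 + (-7 + 4)/15 = 13/2 + (1/15)*(-3) = 13/2 - ⅕ = 63/10 ≈ 6.3000)
F = -2 (F = 2*(-1) = -2)
V - F = 63/10 - 1*(-2) = 63/10 + 2 = 83/10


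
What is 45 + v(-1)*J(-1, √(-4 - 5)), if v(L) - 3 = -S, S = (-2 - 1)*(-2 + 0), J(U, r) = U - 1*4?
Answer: 60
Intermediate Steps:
J(U, r) = -4 + U (J(U, r) = U - 4 = -4 + U)
S = 6 (S = -3*(-2) = 6)
v(L) = -3 (v(L) = 3 - 1*6 = 3 - 6 = -3)
45 + v(-1)*J(-1, √(-4 - 5)) = 45 - 3*(-4 - 1) = 45 - 3*(-5) = 45 + 15 = 60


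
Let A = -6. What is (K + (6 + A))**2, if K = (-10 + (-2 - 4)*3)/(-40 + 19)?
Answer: 16/9 ≈ 1.7778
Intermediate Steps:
K = 4/3 (K = (-10 - 6*3)/(-21) = (-10 - 18)*(-1/21) = -28*(-1/21) = 4/3 ≈ 1.3333)
(K + (6 + A))**2 = (4/3 + (6 - 6))**2 = (4/3 + 0)**2 = (4/3)**2 = 16/9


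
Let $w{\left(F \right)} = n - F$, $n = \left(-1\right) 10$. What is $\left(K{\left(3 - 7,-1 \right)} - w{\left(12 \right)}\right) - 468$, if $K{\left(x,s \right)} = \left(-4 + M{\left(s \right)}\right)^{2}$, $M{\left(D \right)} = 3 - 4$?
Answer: $-421$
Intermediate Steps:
$n = -10$
$M{\left(D \right)} = -1$ ($M{\left(D \right)} = 3 - 4 = -1$)
$K{\left(x,s \right)} = 25$ ($K{\left(x,s \right)} = \left(-4 - 1\right)^{2} = \left(-5\right)^{2} = 25$)
$w{\left(F \right)} = -10 - F$
$\left(K{\left(3 - 7,-1 \right)} - w{\left(12 \right)}\right) - 468 = \left(25 - \left(-10 - 12\right)\right) - 468 = \left(25 - -22\right) - 468 = \left(25 + 22\right) - 468 = 47 - 468 = -421$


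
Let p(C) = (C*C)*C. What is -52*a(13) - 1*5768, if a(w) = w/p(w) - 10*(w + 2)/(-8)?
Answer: -87663/13 ≈ -6743.3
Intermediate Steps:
p(C) = C³ (p(C) = C²*C = C³)
a(w) = 5/2 + w⁻² + 5*w/4 (a(w) = w/(w³) - 10*(w + 2)/(-8) = w/w³ - 10*(2 + w)*(-⅛) = w⁻² + (-20 - 10*w)*(-⅛) = w⁻² + (5/2 + 5*w/4) = 5/2 + w⁻² + 5*w/4)
-52*a(13) - 1*5768 = -52*(5/2 + 13⁻² + (5/4)*13) - 1*5768 = -52*(5/2 + 1/169 + 65/4) - 5768 = -52*12679/676 - 5768 = -12679/13 - 5768 = -87663/13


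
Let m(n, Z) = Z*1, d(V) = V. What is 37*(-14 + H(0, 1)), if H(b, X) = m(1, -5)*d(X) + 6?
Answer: -481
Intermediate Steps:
m(n, Z) = Z
H(b, X) = 6 - 5*X (H(b, X) = -5*X + 6 = 6 - 5*X)
37*(-14 + H(0, 1)) = 37*(-14 + (6 - 5*1)) = 37*(-14 + (6 - 5)) = 37*(-14 + 1) = 37*(-13) = -481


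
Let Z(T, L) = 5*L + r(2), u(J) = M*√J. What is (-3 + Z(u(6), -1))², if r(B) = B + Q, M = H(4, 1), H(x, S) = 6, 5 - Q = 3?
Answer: 16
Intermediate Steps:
Q = 2 (Q = 5 - 1*3 = 5 - 3 = 2)
M = 6
r(B) = 2 + B (r(B) = B + 2 = 2 + B)
u(J) = 6*√J
Z(T, L) = 4 + 5*L (Z(T, L) = 5*L + (2 + 2) = 5*L + 4 = 4 + 5*L)
(-3 + Z(u(6), -1))² = (-3 + (4 + 5*(-1)))² = (-3 + (4 - 5))² = (-3 - 1)² = (-4)² = 16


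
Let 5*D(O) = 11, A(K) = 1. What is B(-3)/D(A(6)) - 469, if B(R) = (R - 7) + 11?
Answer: -5154/11 ≈ -468.55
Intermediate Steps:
D(O) = 11/5 (D(O) = (⅕)*11 = 11/5)
B(R) = 4 + R (B(R) = (-7 + R) + 11 = 4 + R)
B(-3)/D(A(6)) - 469 = (4 - 3)/(11/5) - 469 = (5/11)*1 - 469 = 5/11 - 469 = -5154/11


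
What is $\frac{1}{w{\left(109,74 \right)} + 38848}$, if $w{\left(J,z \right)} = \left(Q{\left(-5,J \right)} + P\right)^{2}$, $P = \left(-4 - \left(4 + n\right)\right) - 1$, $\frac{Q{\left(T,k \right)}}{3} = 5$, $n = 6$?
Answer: $\frac{1}{38848} \approx 2.5741 \cdot 10^{-5}$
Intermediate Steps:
$Q{\left(T,k \right)} = 15$ ($Q{\left(T,k \right)} = 3 \cdot 5 = 15$)
$P = -15$ ($P = \left(-4 - 10\right) - 1 = -14 - 1 = -15$)
$w{\left(J,z \right)} = 0$ ($w{\left(J,z \right)} = \left(15 - 15\right)^{2} = 0^{2} = 0$)
$\frac{1}{w{\left(109,74 \right)} + 38848} = \frac{1}{0 + 38848} = \frac{1}{38848}$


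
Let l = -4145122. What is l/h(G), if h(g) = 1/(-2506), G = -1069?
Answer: 10387675732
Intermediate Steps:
h(g) = -1/2506
l/h(G) = -4145122/(-1/2506) = -4145122*(-2506) = 10387675732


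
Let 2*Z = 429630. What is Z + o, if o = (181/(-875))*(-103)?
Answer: 187981768/875 ≈ 2.1484e+5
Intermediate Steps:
Z = 214815 (Z = (½)*429630 = 214815)
o = 18643/875 (o = (181*(-1/875))*(-103) = -181/875*(-103) = 18643/875 ≈ 21.306)
Z + o = 214815 + 18643/875 = 187981768/875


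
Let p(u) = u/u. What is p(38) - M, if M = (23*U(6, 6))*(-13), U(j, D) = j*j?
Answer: 10765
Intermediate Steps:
p(u) = 1
U(j, D) = j²
M = -10764 (M = (23*6²)*(-13) = (23*36)*(-13) = 828*(-13) = -10764)
p(38) - M = 1 - 1*(-10764) = 1 + 10764 = 10765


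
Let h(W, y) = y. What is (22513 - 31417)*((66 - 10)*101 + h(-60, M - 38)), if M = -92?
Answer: -49203504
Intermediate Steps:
(22513 - 31417)*((66 - 10)*101 + h(-60, M - 38)) = (22513 - 31417)*((66 - 10)*101 + (-92 - 38)) = -8904*(56*101 - 130) = -8904*(5656 - 130) = -8904*5526 = -49203504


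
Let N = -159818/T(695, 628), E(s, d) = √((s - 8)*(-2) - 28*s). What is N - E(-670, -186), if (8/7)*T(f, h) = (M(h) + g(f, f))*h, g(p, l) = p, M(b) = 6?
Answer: -319636/770399 - 2*√5029 ≈ -142.25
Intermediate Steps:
T(f, h) = 7*h*(6 + f)/8 (T(f, h) = 7*((6 + f)*h)/8 = 7*(h*(6 + f))/8 = 7*h*(6 + f)/8)
E(s, d) = √(16 - 30*s) (E(s, d) = √((-8 + s)*(-2) - 28*s) = √((16 - 2*s) - 28*s) = √(16 - 30*s))
N = -319636/770399 (N = -159818*2/(1099*(6 + 695)) = -159818/((7/8)*628*701) = -159818/770399/2 = -159818*2/770399 = -319636/770399 ≈ -0.41490)
N - E(-670, -186) = -319636/770399 - √(16 - 30*(-670)) = -319636/770399 - √(16 + 20100) = -319636/770399 - √20116 = -319636/770399 - 2*√5029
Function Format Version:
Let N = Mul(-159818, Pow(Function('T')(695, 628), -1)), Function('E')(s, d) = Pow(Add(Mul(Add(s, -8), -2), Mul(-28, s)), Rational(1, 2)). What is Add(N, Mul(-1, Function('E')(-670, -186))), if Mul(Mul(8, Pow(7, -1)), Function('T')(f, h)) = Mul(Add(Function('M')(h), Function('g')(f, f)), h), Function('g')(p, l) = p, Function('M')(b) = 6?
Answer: Add(Rational(-319636, 770399), Mul(-2, Pow(5029, Rational(1, 2)))) ≈ -142.25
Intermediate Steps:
Function('T')(f, h) = Mul(Rational(7, 8), h, Add(6, f)) (Function('T')(f, h) = Mul(Rational(7, 8), Mul(Add(6, f), h)) = Mul(Rational(7, 8), Mul(h, Add(6, f))) = Mul(Rational(7, 8), h, Add(6, f)))
Function('E')(s, d) = Pow(Add(16, Mul(-30, s)), Rational(1, 2)) (Function('E')(s, d) = Pow(Add(Mul(Add(-8, s), -2), Mul(-28, s)), Rational(1, 2)) = Pow(Add(Add(16, Mul(-2, s)), Mul(-28, s)), Rational(1, 2)) = Pow(Add(16, Mul(-30, s)), Rational(1, 2)))
N = Rational(-319636, 770399) (N = Mul(-159818, Pow(Mul(Rational(7, 8), 628, Add(6, 695)), -1)) = Mul(-159818, Pow(Mul(Rational(7, 8), 628, 701), -1)) = Mul(-159818, Pow(Rational(770399, 2), -1)) = Mul(-159818, Rational(2, 770399)) = Rational(-319636, 770399) ≈ -0.41490)
Add(N, Mul(-1, Function('E')(-670, -186))) = Add(Rational(-319636, 770399), Mul(-1, Pow(Add(16, Mul(-30, -670)), Rational(1, 2)))) = Add(Rational(-319636, 770399), Mul(-1, Pow(Add(16, 20100), Rational(1, 2)))) = Add(Rational(-319636, 770399), Mul(-1, Pow(20116, Rational(1, 2)))) = Add(Rational(-319636, 770399), Mul(-1, Mul(2, Pow(5029, Rational(1, 2))))) = Add(Rational(-319636, 770399), Mul(-2, Pow(5029, Rational(1, 2))))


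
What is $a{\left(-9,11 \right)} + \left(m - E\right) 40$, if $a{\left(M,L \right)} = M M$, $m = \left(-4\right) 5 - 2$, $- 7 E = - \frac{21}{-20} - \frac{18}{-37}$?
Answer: $- \frac{204667}{259} \approx -790.22$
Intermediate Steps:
$E = - \frac{1137}{5180}$ ($E = - \frac{- \frac{21}{-20} - \frac{18}{-37}}{7} = - \frac{\left(-21\right) \left(- \frac{1}{20}\right) - - \frac{18}{37}}{7} = - \frac{\frac{21}{20} + \frac{18}{37}}{7} = \left(- \frac{1}{7}\right) \frac{1137}{740} = - \frac{1137}{5180} \approx -0.2195$)
$m = -22$ ($m = -20 - 2 = -22$)
$a{\left(M,L \right)} = M^{2}$
$a{\left(-9,11 \right)} + \left(m - E\right) 40 = \left(-9\right)^{2} + \left(-22 - - \frac{1137}{5180}\right) 40 = 81 + \left(-22 + \frac{1137}{5180}\right) 40 = 81 - \frac{225646}{259} = - \frac{204667}{259}$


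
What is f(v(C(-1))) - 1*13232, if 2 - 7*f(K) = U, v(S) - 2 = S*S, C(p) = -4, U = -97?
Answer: -92525/7 ≈ -13218.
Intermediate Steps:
v(S) = 2 + S² (v(S) = 2 + S*S = 2 + S²)
f(K) = 99/7 (f(K) = 2/7 - ⅐*(-97) = 2/7 + 97/7 = 99/7)
f(v(C(-1))) - 1*13232 = 99/7 - 1*13232 = 99/7 - 13232 = -92525/7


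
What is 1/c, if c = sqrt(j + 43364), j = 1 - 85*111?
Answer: sqrt(3770)/11310 ≈ 0.0054289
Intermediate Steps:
j = -9434 (j = 1 - 9435 = -9434)
c = 3*sqrt(3770) (c = sqrt(-9434 + 43364) = sqrt(33930) = 3*sqrt(3770) ≈ 184.20)
1/c = 1/(3*sqrt(3770)) = sqrt(3770)/11310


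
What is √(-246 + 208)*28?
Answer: 28*I*√38 ≈ 172.6*I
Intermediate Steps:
√(-246 + 208)*28 = √(-38)*28 = (I*√38)*28 = 28*I*√38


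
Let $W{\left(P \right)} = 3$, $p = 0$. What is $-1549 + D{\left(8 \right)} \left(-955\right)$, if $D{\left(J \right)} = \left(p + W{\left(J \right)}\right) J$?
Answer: $-24469$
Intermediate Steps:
$D{\left(J \right)} = 3 J$ ($D{\left(J \right)} = \left(0 + 3\right) J = 3 J$)
$-1549 + D{\left(8 \right)} \left(-955\right) = -1549 + 3 \cdot 8 \left(-955\right) = -1549 + 24 \left(-955\right) = -1549 - 22920 = -24469$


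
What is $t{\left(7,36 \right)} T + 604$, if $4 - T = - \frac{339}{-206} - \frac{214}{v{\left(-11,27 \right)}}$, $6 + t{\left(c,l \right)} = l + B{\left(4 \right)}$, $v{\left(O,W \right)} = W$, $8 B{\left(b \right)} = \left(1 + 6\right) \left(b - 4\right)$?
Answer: $\frac{845803}{927} \approx 912.41$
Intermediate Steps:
$B{\left(b \right)} = - \frac{7}{2} + \frac{7 b}{8}$ ($B{\left(b \right)} = \frac{\left(1 + 6\right) \left(b - 4\right)}{8} = \frac{7 \left(-4 + b\right)}{8} = \frac{-28 + 7 b}{8} = - \frac{7}{2} + \frac{7 b}{8}$)
$t{\left(c,l \right)} = -6 + l$ ($t{\left(c,l \right)} = -6 + \left(l + \left(- \frac{7}{2} + \frac{7}{8} \cdot 4\right)\right) = -6 + \left(l + \left(- \frac{7}{2} + \frac{7}{2}\right)\right) = -6 + \left(l + 0\right) = -6 + l$)
$T = \frac{57179}{5562}$ ($T = 4 - \left(- \frac{339}{-206} - \frac{214}{27}\right) = 4 - \left(\left(-339\right) \left(- \frac{1}{206}\right) - \frac{214}{27}\right) = 4 - \left(\frac{339}{206} - \frac{214}{27}\right) = 4 - - \frac{34931}{5562} = 4 + \frac{34931}{5562} = \frac{57179}{5562} \approx 10.28$)
$t{\left(7,36 \right)} T + 604 = \left(-6 + 36\right) \frac{57179}{5562} + 604 = 30 \cdot \frac{57179}{5562} + 604 = \frac{285895}{927} + 604 = \frac{845803}{927}$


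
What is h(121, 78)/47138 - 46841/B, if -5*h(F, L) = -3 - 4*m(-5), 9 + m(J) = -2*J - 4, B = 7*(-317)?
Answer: 1577133617/74713730 ≈ 21.109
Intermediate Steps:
B = -2219
m(J) = -13 - 2*J (m(J) = -9 + (-2*J - 4) = -9 + (-4 - 2*J) = -13 - 2*J)
h(F, L) = -9/5 (h(F, L) = -(-3 - 4*(-13 - 2*(-5)))/5 = -(-3 - 4*(-13 + 10))/5 = -(-3 - 4*(-3))/5 = -(-3 + 12)/5 = -⅕*9 = -9/5)
h(121, 78)/47138 - 46841/B = -9/5/47138 - 46841/(-2219) = -9/5*1/47138 - 46841*(-1/2219) = -9/235690 + 46841/2219 = 1577133617/74713730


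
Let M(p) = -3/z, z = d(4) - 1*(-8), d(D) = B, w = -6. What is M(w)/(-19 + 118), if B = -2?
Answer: -1/198 ≈ -0.0050505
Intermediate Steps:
d(D) = -2
z = 6 (z = -2 - 1*(-8) = -2 + 8 = 6)
M(p) = -½ (M(p) = -3/6 = -3*⅙ = -½)
M(w)/(-19 + 118) = -½/(-19 + 118) = -½/99 = (1/99)*(-½) = -1/198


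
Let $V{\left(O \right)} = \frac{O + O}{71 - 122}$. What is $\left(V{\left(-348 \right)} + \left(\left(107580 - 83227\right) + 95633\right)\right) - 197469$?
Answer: $- \frac{1316979}{17} \approx -77469.0$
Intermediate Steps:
$V{\left(O \right)} = - \frac{2 O}{51}$ ($V{\left(O \right)} = \frac{2 O}{-51} = 2 O \left(- \frac{1}{51}\right) = - \frac{2 O}{51}$)
$\left(V{\left(-348 \right)} + \left(\left(107580 - 83227\right) + 95633\right)\right) - 197469 = \left(\left(- \frac{2}{51}\right) \left(-348\right) + \left(\left(107580 - 83227\right) + 95633\right)\right) - 197469 = \left(\frac{232}{17} + \left(24353 + 95633\right)\right) - 197469 = \left(\frac{232}{17} + 119986\right) - 197469 = \frac{2039994}{17} - 197469 = - \frac{1316979}{17}$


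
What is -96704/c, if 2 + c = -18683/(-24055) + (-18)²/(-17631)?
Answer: 89354012480/1147323 ≈ 77880.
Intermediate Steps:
c = -1147323/923995 (c = -2 + (-18683/(-24055) + (-18)²/(-17631)) = -2 + (-18683*(-1/24055) + 324*(-1/17631)) = -2 + (1099/1415 - 12/653) = -2 + 700667/923995 = -1147323/923995 ≈ -1.2417)
-96704/c = -96704/(-1147323/923995) = -96704*(-923995/1147323) = 89354012480/1147323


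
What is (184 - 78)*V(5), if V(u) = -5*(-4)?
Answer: 2120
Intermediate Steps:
V(u) = 20
(184 - 78)*V(5) = (184 - 78)*20 = 106*20 = 2120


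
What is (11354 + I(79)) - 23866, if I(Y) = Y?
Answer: -12433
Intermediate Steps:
(11354 + I(79)) - 23866 = (11354 + 79) - 23866 = 11433 - 23866 = -12433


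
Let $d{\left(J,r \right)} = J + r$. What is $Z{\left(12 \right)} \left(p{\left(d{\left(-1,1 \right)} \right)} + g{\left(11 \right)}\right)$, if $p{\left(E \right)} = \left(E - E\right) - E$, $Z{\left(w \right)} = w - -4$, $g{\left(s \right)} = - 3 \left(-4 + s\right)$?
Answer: $-336$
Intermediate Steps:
$g{\left(s \right)} = 12 - 3 s$
$Z{\left(w \right)} = 4 + w$ ($Z{\left(w \right)} = w + 4 = 4 + w$)
$p{\left(E \right)} = - E$ ($p{\left(E \right)} = 0 - E = - E$)
$Z{\left(12 \right)} \left(p{\left(d{\left(-1,1 \right)} \right)} + g{\left(11 \right)}\right) = \left(4 + 12\right) \left(- (-1 + 1) + \left(12 - 33\right)\right) = 16 \left(\left(-1\right) 0 + \left(12 - 33\right)\right) = 16 \left(0 - 21\right) = 16 \left(-21\right) = -336$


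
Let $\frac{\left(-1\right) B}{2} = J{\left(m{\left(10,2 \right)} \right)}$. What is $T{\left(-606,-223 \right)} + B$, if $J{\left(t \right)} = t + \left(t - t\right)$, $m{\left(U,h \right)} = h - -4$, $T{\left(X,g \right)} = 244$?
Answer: $232$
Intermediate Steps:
$m{\left(U,h \right)} = 4 + h$ ($m{\left(U,h \right)} = h + 4 = 4 + h$)
$J{\left(t \right)} = t$ ($J{\left(t \right)} = t + 0 = t$)
$B = -12$ ($B = - 2 \left(4 + 2\right) = \left(-2\right) 6 = -12$)
$T{\left(-606,-223 \right)} + B = 244 - 12 = 232$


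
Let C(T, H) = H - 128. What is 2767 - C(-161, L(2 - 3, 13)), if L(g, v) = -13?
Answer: 2908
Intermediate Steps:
C(T, H) = -128 + H
2767 - C(-161, L(2 - 3, 13)) = 2767 - (-128 - 13) = 2767 - 1*(-141) = 2767 + 141 = 2908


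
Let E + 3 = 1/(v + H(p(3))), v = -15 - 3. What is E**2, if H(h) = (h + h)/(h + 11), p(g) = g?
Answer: 141376/15129 ≈ 9.3447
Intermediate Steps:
H(h) = 2*h/(11 + h) (H(h) = (2*h)/(11 + h) = 2*h/(11 + h))
v = -18
E = -376/123 (E = -3 + 1/(-18 + 2*3/(11 + 3)) = -3 + 1/(-18 + 2*3/14) = -3 + 1/(-18 + 2*3*(1/14)) = -3 + 1/(-18 + 3/7) = -3 + 1/(-123/7) = -3 - 7/123 = -376/123 ≈ -3.0569)
E**2 = (-376/123)**2 = 141376/15129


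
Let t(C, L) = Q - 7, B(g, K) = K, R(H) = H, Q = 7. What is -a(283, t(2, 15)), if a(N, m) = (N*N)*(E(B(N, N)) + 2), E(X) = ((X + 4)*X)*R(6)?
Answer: -39029612192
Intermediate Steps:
E(X) = 6*X*(4 + X) (E(X) = ((X + 4)*X)*6 = ((4 + X)*X)*6 = (X*(4 + X))*6 = 6*X*(4 + X))
t(C, L) = 0 (t(C, L) = 7 - 7 = 0)
a(N, m) = N²*(2 + 6*N*(4 + N)) (a(N, m) = (N*N)*(6*N*(4 + N) + 2) = N²*(2 + 6*N*(4 + N)))
-a(283, t(2, 15)) = -283²*(2 + 6*283*(4 + 283)) = -80089*(2 + 6*283*287) = -80089*(2 + 487326) = -80089*487328 = -1*39029612192 = -39029612192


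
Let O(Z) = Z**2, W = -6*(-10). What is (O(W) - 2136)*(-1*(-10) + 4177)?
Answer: 6129768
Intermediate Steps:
W = 60 (W = -1*(-60) = 60)
(O(W) - 2136)*(-1*(-10) + 4177) = (60**2 - 2136)*(-1*(-10) + 4177) = (3600 - 2136)*(10 + 4177) = 1464*4187 = 6129768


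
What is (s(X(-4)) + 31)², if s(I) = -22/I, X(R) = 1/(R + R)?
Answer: 42849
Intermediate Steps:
X(R) = 1/(2*R)
(s(X(-4)) + 31)² = (-22/((½)/(-4)) + 31)² = (-22/((½)*(-¼)) + 31)² = (-22/(-⅛) + 31)² = (-22*(-8) + 31)² = (176 + 31)² = 207² = 42849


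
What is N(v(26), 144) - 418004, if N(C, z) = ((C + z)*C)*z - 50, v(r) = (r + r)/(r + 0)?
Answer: -376006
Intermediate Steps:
v(r) = 2 (v(r) = (2*r)/r = 2)
N(C, z) = -50 + C*z*(C + z) (N(C, z) = (C*(C + z))*z - 50 = C*z*(C + z) - 50 = -50 + C*z*(C + z))
N(v(26), 144) - 418004 = (-50 + 2*144**2 + 144*2**2) - 418004 = (-50 + 2*20736 + 144*4) - 418004 = (-50 + 41472 + 576) - 418004 = 41998 - 418004 = -376006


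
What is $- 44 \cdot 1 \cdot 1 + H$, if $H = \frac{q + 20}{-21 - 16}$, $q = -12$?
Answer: $- \frac{1636}{37} \approx -44.216$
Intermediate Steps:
$H = - \frac{8}{37}$ ($H = \frac{-12 + 20}{-21 - 16} = \frac{8}{-37} = 8 \left(- \frac{1}{37}\right) = - \frac{8}{37} \approx -0.21622$)
$- 44 \cdot 1 \cdot 1 + H = - 44 \cdot 1 \cdot 1 - \frac{8}{37} = \left(-44\right) 1 - \frac{8}{37} = -44 - \frac{8}{37} = - \frac{1636}{37}$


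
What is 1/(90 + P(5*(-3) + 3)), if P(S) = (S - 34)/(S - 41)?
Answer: 53/4816 ≈ 0.011005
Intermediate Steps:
P(S) = (-34 + S)/(-41 + S)
1/(90 + P(5*(-3) + 3)) = 1/(90 + (-34 + (5*(-3) + 3))/(-41 + (5*(-3) + 3))) = 1/(90 + (-34 + (-15 + 3))/(-41 + (-15 + 3))) = 1/(90 + (-34 - 12)/(-41 - 12)) = 1/(90 - 46/(-53)) = 1/(90 - 1/53*(-46)) = 1/(90 + 46/53) = 1/(4816/53) = 53/4816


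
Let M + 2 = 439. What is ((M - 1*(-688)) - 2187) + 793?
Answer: -269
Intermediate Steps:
M = 437 (M = -2 + 439 = 437)
((M - 1*(-688)) - 2187) + 793 = ((437 - 1*(-688)) - 2187) + 793 = ((437 + 688) - 2187) + 793 = (1125 - 2187) + 793 = -1062 + 793 = -269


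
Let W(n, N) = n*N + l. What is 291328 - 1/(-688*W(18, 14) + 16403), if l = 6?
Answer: 46933232129/161101 ≈ 2.9133e+5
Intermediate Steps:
W(n, N) = 6 + N*n (W(n, N) = n*N + 6 = N*n + 6 = 6 + N*n)
291328 - 1/(-688*W(18, 14) + 16403) = 291328 - 1/(-688*(6 + 14*18) + 16403) = 291328 - 1/(-688*(6 + 252) + 16403) = 291328 - 1/(-688*258 + 16403) = 291328 - 1/(-177504 + 16403) = 291328 - 1/(-161101) = 291328 - 1*(-1/161101) = 291328 + 1/161101 = 46933232129/161101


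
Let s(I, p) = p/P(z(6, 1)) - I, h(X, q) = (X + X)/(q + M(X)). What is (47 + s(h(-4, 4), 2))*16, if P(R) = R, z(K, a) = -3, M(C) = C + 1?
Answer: 2608/3 ≈ 869.33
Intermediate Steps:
M(C) = 1 + C
h(X, q) = 2*X/(1 + X + q) (h(X, q) = (X + X)/(q + (1 + X)) = (2*X)/(1 + X + q) = 2*X/(1 + X + q))
s(I, p) = -I - p/3 (s(I, p) = p/(-3) - I = p*(-⅓) - I = -p/3 - I = -I - p/3)
(47 + s(h(-4, 4), 2))*16 = (47 + (-2*(-4)/(1 - 4 + 4) - ⅓*2))*16 = (47 + (-2*(-4)/1 - ⅔))*16 = (47 + (-2*(-4) - ⅔))*16 = (47 + (-1*(-8) - ⅔))*16 = (47 + (8 - ⅔))*16 = (47 + 22/3)*16 = (163/3)*16 = 2608/3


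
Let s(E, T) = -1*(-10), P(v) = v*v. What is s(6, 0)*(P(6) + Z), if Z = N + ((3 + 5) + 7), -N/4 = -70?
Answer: 3310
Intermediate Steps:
N = 280 (N = -4*(-70) = 280)
P(v) = v**2
Z = 295 (Z = 280 + ((3 + 5) + 7) = 280 + (8 + 7) = 280 + 15 = 295)
s(E, T) = 10
s(6, 0)*(P(6) + Z) = 10*(6**2 + 295) = 10*(36 + 295) = 10*331 = 3310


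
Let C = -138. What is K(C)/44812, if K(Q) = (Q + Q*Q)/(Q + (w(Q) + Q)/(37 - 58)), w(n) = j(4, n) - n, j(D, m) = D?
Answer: -198513/65022212 ≈ -0.0030530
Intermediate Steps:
w(n) = 4 - n
K(Q) = (Q + Q**2)/(-4/21 + Q) (K(Q) = (Q + Q*Q)/(Q + ((4 - Q) + Q)/(37 - 58)) = (Q + Q**2)/(Q + 4/(-21)) = (Q + Q**2)/(Q + 4*(-1/21)) = (Q + Q**2)/(Q - 4/21) = (Q + Q**2)/(-4/21 + Q))
K(C)/44812 = (21*(-138)*(1 - 138)/(-4 + 21*(-138)))/44812 = (21*(-138)*(-137)/(-4 - 2898))*(1/44812) = (21*(-138)*(-137)/(-2902))*(1/44812) = (21*(-138)*(-1/2902)*(-137))*(1/44812) = -198513/1451*1/44812 = -198513/65022212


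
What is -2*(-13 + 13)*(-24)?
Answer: 0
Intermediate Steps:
-2*(-13 + 13)*(-24) = -2*0*(-24) = 0*(-24) = 0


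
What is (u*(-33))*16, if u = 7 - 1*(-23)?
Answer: -15840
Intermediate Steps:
u = 30 (u = 7 + 23 = 30)
(u*(-33))*16 = (30*(-33))*16 = -990*16 = -15840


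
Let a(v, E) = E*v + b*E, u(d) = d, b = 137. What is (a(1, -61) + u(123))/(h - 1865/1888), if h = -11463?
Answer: 15660960/21644009 ≈ 0.72357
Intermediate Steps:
a(v, E) = 137*E + E*v (a(v, E) = E*v + 137*E = 137*E + E*v)
(a(1, -61) + u(123))/(h - 1865/1888) = (-61*(137 + 1) + 123)/(-11463 - 1865/1888) = (-61*138 + 123)/(-11463 - 1865*1/1888) = (-8418 + 123)/(-11463 - 1865/1888) = -8295/(-21644009/1888) = -8295*(-1888/21644009) = 15660960/21644009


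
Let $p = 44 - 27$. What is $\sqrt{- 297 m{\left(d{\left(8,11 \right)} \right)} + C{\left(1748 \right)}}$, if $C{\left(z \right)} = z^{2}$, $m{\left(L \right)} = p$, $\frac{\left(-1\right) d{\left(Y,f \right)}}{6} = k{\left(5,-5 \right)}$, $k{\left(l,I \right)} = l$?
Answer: $\sqrt{3050455} \approx 1746.6$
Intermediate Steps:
$d{\left(Y,f \right)} = -30$ ($d{\left(Y,f \right)} = \left(-6\right) 5 = -30$)
$p = 17$
$m{\left(L \right)} = 17$
$\sqrt{- 297 m{\left(d{\left(8,11 \right)} \right)} + C{\left(1748 \right)}} = \sqrt{\left(-297\right) 17 + 1748^{2}} = \sqrt{-5049 + 3055504} = \sqrt{3050455}$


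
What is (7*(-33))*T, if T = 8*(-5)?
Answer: 9240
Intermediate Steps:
T = -40
(7*(-33))*T = (7*(-33))*(-40) = -231*(-40) = 9240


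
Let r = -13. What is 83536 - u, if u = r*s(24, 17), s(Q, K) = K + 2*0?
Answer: 83757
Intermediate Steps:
s(Q, K) = K (s(Q, K) = K + 0 = K)
u = -221 (u = -13*17 = -221)
83536 - u = 83536 - 1*(-221) = 83536 + 221 = 83757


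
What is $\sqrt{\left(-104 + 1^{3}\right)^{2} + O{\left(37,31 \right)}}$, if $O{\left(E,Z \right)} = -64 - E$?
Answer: $2 \sqrt{2627} \approx 102.51$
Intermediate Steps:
$\sqrt{\left(-104 + 1^{3}\right)^{2} + O{\left(37,31 \right)}} = \sqrt{\left(-104 + 1^{3}\right)^{2} - 101} = \sqrt{\left(-104 + 1\right)^{2} - 101} = \sqrt{\left(-103\right)^{2} - 101} = \sqrt{10609 - 101} = \sqrt{10508} = 2 \sqrt{2627}$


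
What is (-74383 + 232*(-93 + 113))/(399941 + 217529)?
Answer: -69743/617470 ≈ -0.11295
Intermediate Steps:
(-74383 + 232*(-93 + 113))/(399941 + 217529) = (-74383 + 232*20)/617470 = (-74383 + 4640)*(1/617470) = -69743*1/617470 = -69743/617470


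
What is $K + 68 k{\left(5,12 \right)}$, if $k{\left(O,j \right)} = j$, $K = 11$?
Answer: $827$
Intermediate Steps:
$K + 68 k{\left(5,12 \right)} = 11 + 68 \cdot 12 = 11 + 816 = 827$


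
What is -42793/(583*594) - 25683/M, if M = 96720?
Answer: -2172168871/5582388240 ≈ -0.38911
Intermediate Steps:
-42793/(583*594) - 25683/M = -42793/(583*594) - 25683/96720 = -42793/346302 - 25683*1/96720 = -42793*1/346302 - 8561/32240 = -42793/346302 - 8561/32240 = -2172168871/5582388240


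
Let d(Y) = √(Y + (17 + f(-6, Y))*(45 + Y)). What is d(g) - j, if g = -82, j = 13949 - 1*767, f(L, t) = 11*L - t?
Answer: -13182 + I*√1303 ≈ -13182.0 + 36.097*I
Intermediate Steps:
f(L, t) = -t + 11*L
j = 13182 (j = 13949 - 767 = 13182)
d(Y) = √(Y + (-49 - Y)*(45 + Y)) (d(Y) = √(Y + (17 + (-Y + 11*(-6)))*(45 + Y)) = √(Y + (17 + (-Y - 66))*(45 + Y)) = √(Y + (17 + (-66 - Y))*(45 + Y)) = √(Y + (-49 - Y)*(45 + Y)))
d(g) - j = √(-2205 - 1*(-82)² - 93*(-82)) - 1*13182 = √(-2205 - 1*6724 + 7626) - 13182 = √(-2205 - 6724 + 7626) - 13182 = √(-1303) - 13182 = I*√1303 - 13182 = -13182 + I*√1303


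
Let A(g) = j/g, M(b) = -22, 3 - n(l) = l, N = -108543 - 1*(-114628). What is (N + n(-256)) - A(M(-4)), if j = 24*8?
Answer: 69880/11 ≈ 6352.7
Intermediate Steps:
N = 6085 (N = -108543 + 114628 = 6085)
n(l) = 3 - l
j = 192
A(g) = 192/g
(N + n(-256)) - A(M(-4)) = (6085 + (3 - 1*(-256))) - 192/(-22) = (6085 + (3 + 256)) - 192*(-1)/22 = (6085 + 259) - 1*(-96/11) = 6344 + 96/11 = 69880/11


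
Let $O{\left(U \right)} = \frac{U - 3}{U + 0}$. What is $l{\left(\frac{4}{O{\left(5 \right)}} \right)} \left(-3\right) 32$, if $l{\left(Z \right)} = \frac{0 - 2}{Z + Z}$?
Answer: $\frac{48}{5} \approx 9.6$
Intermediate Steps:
$O{\left(U \right)} = \frac{-3 + U}{U}$
$l{\left(Z \right)} = - \frac{1}{Z}$ ($l{\left(Z \right)} = - \frac{2}{2 Z} = - 2 \frac{1}{2 Z} = - \frac{1}{Z}$)
$l{\left(\frac{4}{O{\left(5 \right)}} \right)} \left(-3\right) 32 = - \frac{1}{4 \frac{1}{\frac{1}{5} \left(-3 + 5\right)}} \left(-3\right) 32 = - \frac{1}{4 \frac{1}{\frac{1}{5} \cdot 2}} \left(-3\right) 32 = - \frac{1}{4 \frac{1}{\frac{2}{5}}} \left(-3\right) 32 = - \frac{1}{4 \cdot \frac{5}{2}} \left(-3\right) 32 = - \frac{1}{10} \left(-3\right) 32 = \left(-1\right) \frac{1}{10} \left(-3\right) 32 = \left(- \frac{1}{10}\right) \left(-3\right) 32 = \frac{3}{10} \cdot 32 = \frac{48}{5}$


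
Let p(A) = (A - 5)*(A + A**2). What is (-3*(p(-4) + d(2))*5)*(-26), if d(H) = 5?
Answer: -40170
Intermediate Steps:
p(A) = (-5 + A)*(A + A**2)
(-3*(p(-4) + d(2))*5)*(-26) = (-3*(-4*(-5 + (-4)**2 - 4*(-4)) + 5)*5)*(-26) = (-3*(-4*(-5 + 16 + 16) + 5)*5)*(-26) = (-3*(-4*27 + 5)*5)*(-26) = (-3*(-108 + 5)*5)*(-26) = (-3*(-103)*5)*(-26) = (309*5)*(-26) = 1545*(-26) = -40170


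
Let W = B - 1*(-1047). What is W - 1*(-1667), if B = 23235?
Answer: 25949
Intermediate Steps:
W = 24282 (W = 23235 - 1*(-1047) = 23235 + 1047 = 24282)
W - 1*(-1667) = 24282 - 1*(-1667) = 24282 + 1667 = 25949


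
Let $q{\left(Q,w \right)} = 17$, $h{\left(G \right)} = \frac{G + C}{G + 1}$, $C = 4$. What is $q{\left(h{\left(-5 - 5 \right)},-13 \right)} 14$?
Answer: $238$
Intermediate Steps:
$h{\left(G \right)} = \frac{4 + G}{1 + G}$ ($h{\left(G \right)} = \frac{G + 4}{G + 1} = \frac{4 + G}{1 + G}$)
$q{\left(h{\left(-5 - 5 \right)},-13 \right)} 14 = 17 \cdot 14 = 238$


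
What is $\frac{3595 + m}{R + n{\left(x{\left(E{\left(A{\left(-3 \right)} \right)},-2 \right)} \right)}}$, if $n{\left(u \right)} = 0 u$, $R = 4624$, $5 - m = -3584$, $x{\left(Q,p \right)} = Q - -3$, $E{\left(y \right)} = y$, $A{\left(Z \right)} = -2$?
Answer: $\frac{449}{289} \approx 1.5536$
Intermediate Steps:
$x{\left(Q,p \right)} = 3 + Q$ ($x{\left(Q,p \right)} = Q + 3 = 3 + Q$)
$m = 3589$ ($m = 5 - -3584 = 5 + 3584 = 3589$)
$n{\left(u \right)} = 0$
$\frac{3595 + m}{R + n{\left(x{\left(E{\left(A{\left(-3 \right)} \right)},-2 \right)} \right)}} = \frac{3595 + 3589}{4624 + 0} = \frac{7184}{4624} = 7184 \cdot \frac{1}{4624} = \frac{449}{289}$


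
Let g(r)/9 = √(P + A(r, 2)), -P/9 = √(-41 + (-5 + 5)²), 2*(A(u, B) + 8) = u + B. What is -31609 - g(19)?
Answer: -31609 - 9*√(10 - 36*I*√41)/2 ≈ -31658.0 + 47.275*I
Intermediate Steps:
A(u, B) = -8 + B/2 + u/2 (A(u, B) = -8 + (u + B)/2 = -8 + (B + u)/2 = -8 + (B/2 + u/2) = -8 + B/2 + u/2)
P = -9*I*√41 (P = -9*√(-41 + (-5 + 5)²) = -9*√(-41 + 0²) = -9*√(-41 + 0) = -9*I*√41 ≈ -57.628*I)
g(r) = 9*√(-7 + r/2 - 9*I*√41) (g(r) = 9*√(-9*I*√41 + (-8 + (½)*2 + r/2)) = 9*√(-9*I*√41 + (-8 + 1 + r/2)) = 9*√(-9*I*√41 + (-7 + r/2)) = 9*√(-7 + r/2 - 9*I*√41))
-31609 - g(19) = -31609 - 9*√(-28 + 2*19 - 36*I*√41)/2 = -31609 - 9*√(-28 + 38 - 36*I*√41)/2 = -31609 - 9*√(10 - 36*I*√41)/2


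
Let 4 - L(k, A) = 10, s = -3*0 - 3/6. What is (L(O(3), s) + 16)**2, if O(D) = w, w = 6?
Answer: 100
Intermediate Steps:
O(D) = 6
s = -1/2 (s = 0 - 3*1/6 = 0 - 1/2 = -1/2 ≈ -0.50000)
L(k, A) = -6 (L(k, A) = 4 - 1*10 = 4 - 10 = -6)
(L(O(3), s) + 16)**2 = (-6 + 16)**2 = 10**2 = 100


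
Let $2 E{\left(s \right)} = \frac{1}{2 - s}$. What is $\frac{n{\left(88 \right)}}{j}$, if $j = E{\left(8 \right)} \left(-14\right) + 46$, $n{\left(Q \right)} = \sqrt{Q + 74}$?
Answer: $\frac{54 \sqrt{2}}{283} \approx 0.26985$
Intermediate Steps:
$E{\left(s \right)} = \frac{1}{2 \left(2 - s\right)}$
$n{\left(Q \right)} = \sqrt{74 + Q}$
$j = \frac{283}{6}$ ($j = - \frac{1}{-4 + 2 \cdot 8} \left(-14\right) + 46 = - \frac{1}{-4 + 16} \left(-14\right) + 46 = - \frac{1}{12} \left(-14\right) + 46 = \left(-1\right) \frac{1}{12} \left(-14\right) + 46 = \left(- \frac{1}{12}\right) \left(-14\right) + 46 = \frac{7}{6} + 46 = \frac{283}{6} \approx 47.167$)
$\frac{n{\left(88 \right)}}{j} = \frac{\sqrt{74 + 88}}{\frac{283}{6}} = \sqrt{162} \cdot \frac{6}{283} = 9 \sqrt{2} \cdot \frac{6}{283} = \frac{54 \sqrt{2}}{283}$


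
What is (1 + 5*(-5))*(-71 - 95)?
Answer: 3984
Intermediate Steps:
(1 + 5*(-5))*(-71 - 95) = (1 - 25)*(-166) = -24*(-166) = 3984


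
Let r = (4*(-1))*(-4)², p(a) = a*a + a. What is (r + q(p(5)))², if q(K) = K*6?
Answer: 13456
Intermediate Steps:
p(a) = a + a² (p(a) = a² + a = a + a²)
q(K) = 6*K
r = -64 (r = -4*16 = -64)
(r + q(p(5)))² = (-64 + 6*(5*(1 + 5)))² = (-64 + 6*(5*6))² = (-64 + 6*30)² = (-64 + 180)² = 116² = 13456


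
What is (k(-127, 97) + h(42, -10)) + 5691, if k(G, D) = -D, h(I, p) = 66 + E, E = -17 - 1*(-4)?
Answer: 5647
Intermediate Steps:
E = -13 (E = -17 + 4 = -13)
h(I, p) = 53 (h(I, p) = 66 - 13 = 53)
(k(-127, 97) + h(42, -10)) + 5691 = (-1*97 + 53) + 5691 = (-97 + 53) + 5691 = -44 + 5691 = 5647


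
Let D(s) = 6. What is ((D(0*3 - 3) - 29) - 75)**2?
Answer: 9604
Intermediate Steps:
((D(0*3 - 3) - 29) - 75)**2 = ((6 - 29) - 75)**2 = (-23 - 75)**2 = (-98)**2 = 9604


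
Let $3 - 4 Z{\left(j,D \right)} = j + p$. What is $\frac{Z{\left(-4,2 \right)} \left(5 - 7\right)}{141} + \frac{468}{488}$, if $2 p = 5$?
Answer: $\frac{10815}{11468} \approx 0.94306$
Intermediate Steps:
$p = \frac{5}{2}$ ($p = \frac{1}{2} \cdot 5 = \frac{5}{2} \approx 2.5$)
$Z{\left(j,D \right)} = \frac{1}{8} - \frac{j}{4}$ ($Z{\left(j,D \right)} = \frac{3}{4} - \frac{j + \frac{5}{2}}{4} = \frac{3}{4} - \frac{\frac{5}{2} + j}{4} = \frac{3}{4} - \left(\frac{5}{8} + \frac{j}{4}\right) = \frac{1}{8} - \frac{j}{4}$)
$\frac{Z{\left(-4,2 \right)} \left(5 - 7\right)}{141} + \frac{468}{488} = \frac{\left(\frac{1}{8} - -1\right) \left(5 - 7\right)}{141} + \frac{468}{488} = \left(\frac{1}{8} + 1\right) \left(-2\right) \frac{1}{141} + 468 \cdot \frac{1}{488} = \frac{9}{8} \left(-2\right) \frac{1}{141} + \frac{117}{122} = \left(- \frac{9}{4}\right) \frac{1}{141} + \frac{117}{122} = - \frac{3}{188} + \frac{117}{122} = \frac{10815}{11468}$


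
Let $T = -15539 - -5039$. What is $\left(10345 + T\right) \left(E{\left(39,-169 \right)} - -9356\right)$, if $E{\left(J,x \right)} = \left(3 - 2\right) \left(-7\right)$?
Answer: $-1449095$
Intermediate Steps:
$E{\left(J,x \right)} = -7$ ($E{\left(J,x \right)} = 1 \left(-7\right) = -7$)
$T = -10500$ ($T = -15539 + 5039 = -10500$)
$\left(10345 + T\right) \left(E{\left(39,-169 \right)} - -9356\right) = \left(10345 - 10500\right) \left(-7 - -9356\right) = - 155 \left(-7 + \left(-979 + 10335\right)\right) = - 155 \left(-7 + 9356\right) = \left(-155\right) 9349 = -1449095$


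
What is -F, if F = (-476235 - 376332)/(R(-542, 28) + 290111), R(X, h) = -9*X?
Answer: 852567/294989 ≈ 2.8902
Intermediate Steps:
F = -852567/294989 (F = (-476235 - 376332)/(-9*(-542) + 290111) = -852567/(4878 + 290111) = -852567/294989 ≈ -2.8902)
-F = -1*(-852567/294989) = 852567/294989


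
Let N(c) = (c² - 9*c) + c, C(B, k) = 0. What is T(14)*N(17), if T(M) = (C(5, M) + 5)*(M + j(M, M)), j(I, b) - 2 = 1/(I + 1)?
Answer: 12291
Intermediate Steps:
j(I, b) = 2 + 1/(1 + I) (j(I, b) = 2 + 1/(I + 1) = 2 + 1/(1 + I))
N(c) = c² - 8*c
T(M) = 5*M + 5*(3 + 2*M)/(1 + M) (T(M) = (0 + 5)*(M + (3 + 2*M)/(1 + M)) = 5*(M + (3 + 2*M)/(1 + M)) = 5*M + 5*(3 + 2*M)/(1 + M))
T(14)*N(17) = (5*(3 + 14² + 3*14)/(1 + 14))*(17*(-8 + 17)) = (5*(3 + 196 + 42)/15)*(17*9) = (5*(1/15)*241)*153 = (241/3)*153 = 12291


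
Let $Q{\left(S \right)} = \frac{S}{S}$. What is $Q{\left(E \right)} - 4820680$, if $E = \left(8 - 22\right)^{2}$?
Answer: $-4820679$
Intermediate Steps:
$E = 196$ ($E = \left(-14\right)^{2} = 196$)
$Q{\left(S \right)} = 1$
$Q{\left(E \right)} - 4820680 = 1 - 4820680 = -4820679$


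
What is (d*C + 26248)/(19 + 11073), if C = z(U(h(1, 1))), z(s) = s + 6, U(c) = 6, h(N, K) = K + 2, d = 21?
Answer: 6625/2773 ≈ 2.3891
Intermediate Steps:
h(N, K) = 2 + K
z(s) = 6 + s
C = 12 (C = 6 + 6 = 12)
(d*C + 26248)/(19 + 11073) = (21*12 + 26248)/(19 + 11073) = (252 + 26248)/11092 = 26500*(1/11092) = 6625/2773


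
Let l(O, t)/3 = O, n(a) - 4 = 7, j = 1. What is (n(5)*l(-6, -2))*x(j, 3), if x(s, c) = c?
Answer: -594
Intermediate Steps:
n(a) = 11 (n(a) = 4 + 7 = 11)
l(O, t) = 3*O
(n(5)*l(-6, -2))*x(j, 3) = (11*(3*(-6)))*3 = (11*(-18))*3 = -198*3 = -594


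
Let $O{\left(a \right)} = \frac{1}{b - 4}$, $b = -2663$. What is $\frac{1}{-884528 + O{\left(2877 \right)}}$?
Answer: $- \frac{2667}{2359036177} \approx -1.1305 \cdot 10^{-6}$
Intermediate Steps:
$O{\left(a \right)} = - \frac{1}{2667}$ ($O{\left(a \right)} = \frac{1}{-2663 - 4} = \frac{1}{-2667} = - \frac{1}{2667}$)
$\frac{1}{-884528 + O{\left(2877 \right)}} = \frac{1}{-884528 - \frac{1}{2667}} = \frac{1}{- \frac{2359036177}{2667}} = - \frac{2667}{2359036177}$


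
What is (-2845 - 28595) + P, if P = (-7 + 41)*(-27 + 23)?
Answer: -31576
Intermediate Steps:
P = -136 (P = 34*(-4) = -136)
(-2845 - 28595) + P = (-2845 - 28595) - 136 = -31440 - 136 = -31576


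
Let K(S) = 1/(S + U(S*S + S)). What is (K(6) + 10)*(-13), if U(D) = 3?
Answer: -1183/9 ≈ -131.44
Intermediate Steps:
K(S) = 1/(3 + S) (K(S) = 1/(S + 3) = 1/(3 + S))
(K(6) + 10)*(-13) = (1/(3 + 6) + 10)*(-13) = (1/9 + 10)*(-13) = (⅑ + 10)*(-13) = (91/9)*(-13) = -1183/9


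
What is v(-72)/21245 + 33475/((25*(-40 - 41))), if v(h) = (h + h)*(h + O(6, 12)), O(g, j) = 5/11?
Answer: -303738037/18929295 ≈ -16.046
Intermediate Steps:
O(g, j) = 5/11 (O(g, j) = 5*(1/11) = 5/11)
v(h) = 2*h*(5/11 + h) (v(h) = (h + h)*(h + 5/11) = (2*h)*(5/11 + h) = 2*h*(5/11 + h))
v(-72)/21245 + 33475/((25*(-40 - 41))) = ((2/11)*(-72)*(5 + 11*(-72)))/21245 + 33475/((25*(-40 - 41))) = ((2/11)*(-72)*(5 - 792))*(1/21245) + 33475/((25*(-81))) = ((2/11)*(-72)*(-787))*(1/21245) + 33475/(-2025) = (113328/11)*(1/21245) + 33475*(-1/2025) = 113328/233695 - 1339/81 = -303738037/18929295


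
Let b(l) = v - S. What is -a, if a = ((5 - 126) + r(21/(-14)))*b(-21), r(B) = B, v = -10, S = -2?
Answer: -980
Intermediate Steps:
b(l) = -8 (b(l) = -10 - 1*(-2) = -10 + 2 = -8)
a = 980 (a = ((5 - 126) + 21/(-14))*(-8) = (-121 + 21*(-1/14))*(-8) = (-121 - 3/2)*(-8) = -245/2*(-8) = 980)
-a = -1*980 = -980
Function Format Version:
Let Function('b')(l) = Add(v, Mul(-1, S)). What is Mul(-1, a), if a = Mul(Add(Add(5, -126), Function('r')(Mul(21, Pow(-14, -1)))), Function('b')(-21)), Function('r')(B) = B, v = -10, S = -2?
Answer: -980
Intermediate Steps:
Function('b')(l) = -8 (Function('b')(l) = Add(-10, Mul(-1, -2)) = Add(-10, 2) = -8)
a = 980 (a = Mul(Add(Add(5, -126), Mul(21, Pow(-14, -1))), -8) = Mul(Add(-121, Mul(21, Rational(-1, 14))), -8) = Mul(Add(-121, Rational(-3, 2)), -8) = Mul(Rational(-245, 2), -8) = 980)
Mul(-1, a) = Mul(-1, 980) = -980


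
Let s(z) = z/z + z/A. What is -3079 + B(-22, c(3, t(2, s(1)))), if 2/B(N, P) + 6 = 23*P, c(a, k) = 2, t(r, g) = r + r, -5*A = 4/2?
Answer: -61579/20 ≈ -3078.9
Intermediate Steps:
A = -⅖ (A = -4/(5*2) = -⅕*2 = -⅖ ≈ -0.40000)
s(z) = 1 - 5*z/2 (s(z) = z/z + z/(-⅖) = 1 + z*(-5/2) = 1 - 5*z/2)
t(r, g) = 2*r
B(N, P) = 2/(-6 + 23*P)
-3079 + B(-22, c(3, t(2, s(1)))) = -3079 + 2/(-6 + 23*2) = -3079 + 2/(-6 + 46) = -3079 + 2/40 = -3079 + 2*(1/40) = -3079 + 1/20 = -61579/20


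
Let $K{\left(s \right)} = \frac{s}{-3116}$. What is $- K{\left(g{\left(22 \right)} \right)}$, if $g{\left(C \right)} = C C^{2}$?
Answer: $\frac{2662}{779} \approx 3.4172$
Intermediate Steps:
$g{\left(C \right)} = C^{3}$
$K{\left(s \right)} = - \frac{s}{3116}$ ($K{\left(s \right)} = s \left(- \frac{1}{3116}\right) = - \frac{s}{3116}$)
$- K{\left(g{\left(22 \right)} \right)} = - \frac{\left(-1\right) 22^{3}}{3116} = - \frac{\left(-1\right) 10648}{3116} = \left(-1\right) \left(- \frac{2662}{779}\right) = \frac{2662}{779}$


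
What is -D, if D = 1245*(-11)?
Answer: 13695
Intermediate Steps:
D = -13695
-D = -1*(-13695) = 13695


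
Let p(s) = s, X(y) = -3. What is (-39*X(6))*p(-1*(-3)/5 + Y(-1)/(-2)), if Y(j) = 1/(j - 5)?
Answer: 1599/20 ≈ 79.950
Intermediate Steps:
Y(j) = 1/(-5 + j)
(-39*X(6))*p(-1*(-3)/5 + Y(-1)/(-2)) = (-39*(-3))*(-1*(-3)/5 + 1/(-5 - 1*(-2))) = 117*(3*(⅕) - ½/(-6)) = 117*(⅗ - ⅙*(-½)) = 117*(⅗ + 1/12) = 117*(41/60) = 1599/20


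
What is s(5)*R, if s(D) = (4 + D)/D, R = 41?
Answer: 369/5 ≈ 73.800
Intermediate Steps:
s(D) = (4 + D)/D
s(5)*R = ((4 + 5)/5)*41 = ((⅕)*9)*41 = (9/5)*41 = 369/5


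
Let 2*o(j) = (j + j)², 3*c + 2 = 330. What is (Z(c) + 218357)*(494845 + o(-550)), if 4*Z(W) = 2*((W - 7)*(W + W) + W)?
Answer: 252524534205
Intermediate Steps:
c = 328/3 (c = -⅔ + (⅓)*330 = -⅔ + 110 = 328/3 ≈ 109.33)
o(j) = 2*j² (o(j) = (j + j)²/2 = (2*j)²/2 = (4*j²)/2 = 2*j²)
Z(W) = W/2 + W*(-7 + W) (Z(W) = (2*((W - 7)*(W + W) + W))/4 = (2*((-7 + W)*(2*W) + W))/4 = (2*(2*W*(-7 + W) + W))/4 = (2*(W + 2*W*(-7 + W)))/4 = (2*W + 4*W*(-7 + W))/4 = W/2 + W*(-7 + W))
(Z(c) + 218357)*(494845 + o(-550)) = ((½)*(328/3)*(-13 + 2*(328/3)) + 218357)*(494845 + 2*(-550)²) = ((½)*(328/3)*(-13 + 656/3) + 218357)*(494845 + 2*302500) = ((½)*(328/3)*(617/3) + 218357)*(494845 + 605000) = (101188/9 + 218357)*1099845 = (2066401/9)*1099845 = 252524534205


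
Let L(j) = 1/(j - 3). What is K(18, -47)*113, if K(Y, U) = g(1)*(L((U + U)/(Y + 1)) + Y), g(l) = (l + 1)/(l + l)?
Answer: 304987/151 ≈ 2019.8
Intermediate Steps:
L(j) = 1/(-3 + j)
g(l) = (1 + l)/(2*l) (g(l) = (1 + l)/((2*l)) = (1 + l)*(1/(2*l)) = (1 + l)/(2*l))
K(Y, U) = Y + 1/(-3 + 2*U/(1 + Y)) (K(Y, U) = ((1/2)*(1 + 1)/1)*(1/(-3 + (U + U)/(Y + 1)) + Y) = ((1/2)*1*2)*(1/(-3 + (2*U)/(1 + Y)) + Y) = 1*(1/(-3 + 2*U/(1 + Y)) + Y) = 1*(Y + 1/(-3 + 2*U/(1 + Y))) = Y + 1/(-3 + 2*U/(1 + Y)))
K(18, -47)*113 = ((1 + 18 + 18*(-3 - 3*18 + 2*(-47)))/(-3 - 3*18 + 2*(-47)))*113 = ((1 + 18 + 18*(-3 - 54 - 94))/(-3 - 54 - 94))*113 = ((1 + 18 + 18*(-151))/(-151))*113 = -(1 + 18 - 2718)/151*113 = -1/151*(-2699)*113 = (2699/151)*113 = 304987/151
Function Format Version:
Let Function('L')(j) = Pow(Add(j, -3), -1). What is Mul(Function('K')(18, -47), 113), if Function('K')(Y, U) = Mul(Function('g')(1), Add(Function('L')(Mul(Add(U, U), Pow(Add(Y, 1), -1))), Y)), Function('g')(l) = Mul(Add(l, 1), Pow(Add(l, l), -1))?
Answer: Rational(304987, 151) ≈ 2019.8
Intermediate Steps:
Function('L')(j) = Pow(Add(-3, j), -1)
Function('g')(l) = Mul(Rational(1, 2), Pow(l, -1), Add(1, l)) (Function('g')(l) = Mul(Add(1, l), Pow(Mul(2, l), -1)) = Mul(Add(1, l), Mul(Rational(1, 2), Pow(l, -1))) = Mul(Rational(1, 2), Pow(l, -1), Add(1, l)))
Function('K')(Y, U) = Add(Y, Pow(Add(-3, Mul(2, U, Pow(Add(1, Y), -1))), -1)) (Function('K')(Y, U) = Mul(Mul(Rational(1, 2), Pow(1, -1), Add(1, 1)), Add(Pow(Add(-3, Mul(Add(U, U), Pow(Add(Y, 1), -1))), -1), Y)) = Mul(Mul(Rational(1, 2), 1, 2), Add(Pow(Add(-3, Mul(Mul(2, U), Pow(Add(1, Y), -1))), -1), Y)) = Mul(1, Add(Pow(Add(-3, Mul(2, U, Pow(Add(1, Y), -1))), -1), Y)) = Mul(1, Add(Y, Pow(Add(-3, Mul(2, U, Pow(Add(1, Y), -1))), -1))) = Add(Y, Pow(Add(-3, Mul(2, U, Pow(Add(1, Y), -1))), -1)))
Mul(Function('K')(18, -47), 113) = Mul(Mul(Pow(Add(-3, Mul(-3, 18), Mul(2, -47)), -1), Add(1, 18, Mul(18, Add(-3, Mul(-3, 18), Mul(2, -47))))), 113) = Mul(Mul(Pow(Add(-3, -54, -94), -1), Add(1, 18, Mul(18, Add(-3, -54, -94)))), 113) = Mul(Mul(Pow(-151, -1), Add(1, 18, Mul(18, -151))), 113) = Mul(Mul(Rational(-1, 151), Add(1, 18, -2718)), 113) = Mul(Mul(Rational(-1, 151), -2699), 113) = Mul(Rational(2699, 151), 113) = Rational(304987, 151)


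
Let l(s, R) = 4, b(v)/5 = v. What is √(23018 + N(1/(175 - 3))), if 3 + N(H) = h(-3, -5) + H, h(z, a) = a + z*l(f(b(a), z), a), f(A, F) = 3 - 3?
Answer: √170093251/86 ≈ 151.65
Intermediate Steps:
b(v) = 5*v
f(A, F) = 0
h(z, a) = a + 4*z (h(z, a) = a + z*4 = a + 4*z)
N(H) = -20 + H (N(H) = -3 + ((-5 + 4*(-3)) + H) = -3 + ((-5 - 12) + H) = -3 + (-17 + H) = -20 + H)
√(23018 + N(1/(175 - 3))) = √(23018 + (-20 + 1/(175 - 3))) = √(23018 + (-20 + 1/172)) = √(23018 - 3439/172) = √(3955657/172) = √170093251/86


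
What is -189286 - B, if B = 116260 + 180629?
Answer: -486175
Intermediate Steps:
B = 296889
-189286 - B = -189286 - 1*296889 = -189286 - 296889 = -486175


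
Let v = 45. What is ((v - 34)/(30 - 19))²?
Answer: 1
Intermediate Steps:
((v - 34)/(30 - 19))² = ((45 - 34)/(30 - 19))² = (11/11)² = (11*(1/11))² = 1² = 1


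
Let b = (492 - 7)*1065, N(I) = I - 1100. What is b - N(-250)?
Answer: 517875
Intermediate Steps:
N(I) = -1100 + I
b = 516525 (b = 485*1065 = 516525)
b - N(-250) = 516525 - (-1100 - 250) = 516525 - 1*(-1350) = 516525 + 1350 = 517875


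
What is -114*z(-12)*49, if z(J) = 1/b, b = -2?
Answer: 2793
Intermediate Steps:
z(J) = -½ (z(J) = 1/(-2) = -½)
-114*z(-12)*49 = -114*(-½)*49 = 57*49 = 2793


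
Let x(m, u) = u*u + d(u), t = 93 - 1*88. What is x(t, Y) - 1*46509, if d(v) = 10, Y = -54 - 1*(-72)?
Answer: -46175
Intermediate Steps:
Y = 18 (Y = -54 + 72 = 18)
t = 5 (t = 93 - 88 = 5)
x(m, u) = 10 + u**2 (x(m, u) = u*u + 10 = u**2 + 10 = 10 + u**2)
x(t, Y) - 1*46509 = (10 + 18**2) - 1*46509 = (10 + 324) - 46509 = 334 - 46509 = -46175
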